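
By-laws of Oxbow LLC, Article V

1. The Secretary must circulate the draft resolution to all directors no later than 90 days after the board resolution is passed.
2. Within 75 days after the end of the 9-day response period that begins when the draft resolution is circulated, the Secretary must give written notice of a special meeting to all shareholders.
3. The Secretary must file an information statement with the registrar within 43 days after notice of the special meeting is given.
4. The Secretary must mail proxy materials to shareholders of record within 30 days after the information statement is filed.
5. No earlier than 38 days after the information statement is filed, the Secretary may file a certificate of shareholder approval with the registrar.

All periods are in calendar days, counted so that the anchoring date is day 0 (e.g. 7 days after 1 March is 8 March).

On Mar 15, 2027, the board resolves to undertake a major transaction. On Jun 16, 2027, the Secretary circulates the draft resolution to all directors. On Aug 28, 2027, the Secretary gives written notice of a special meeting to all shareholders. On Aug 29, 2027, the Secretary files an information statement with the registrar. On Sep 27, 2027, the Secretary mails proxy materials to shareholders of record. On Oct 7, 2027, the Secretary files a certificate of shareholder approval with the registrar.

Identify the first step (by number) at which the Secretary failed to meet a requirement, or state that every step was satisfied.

(1) due by Mar 15, 2027 + 90 days = Jun 13, 2027; done Jun 16, 2027 — 3 days late.

Step 1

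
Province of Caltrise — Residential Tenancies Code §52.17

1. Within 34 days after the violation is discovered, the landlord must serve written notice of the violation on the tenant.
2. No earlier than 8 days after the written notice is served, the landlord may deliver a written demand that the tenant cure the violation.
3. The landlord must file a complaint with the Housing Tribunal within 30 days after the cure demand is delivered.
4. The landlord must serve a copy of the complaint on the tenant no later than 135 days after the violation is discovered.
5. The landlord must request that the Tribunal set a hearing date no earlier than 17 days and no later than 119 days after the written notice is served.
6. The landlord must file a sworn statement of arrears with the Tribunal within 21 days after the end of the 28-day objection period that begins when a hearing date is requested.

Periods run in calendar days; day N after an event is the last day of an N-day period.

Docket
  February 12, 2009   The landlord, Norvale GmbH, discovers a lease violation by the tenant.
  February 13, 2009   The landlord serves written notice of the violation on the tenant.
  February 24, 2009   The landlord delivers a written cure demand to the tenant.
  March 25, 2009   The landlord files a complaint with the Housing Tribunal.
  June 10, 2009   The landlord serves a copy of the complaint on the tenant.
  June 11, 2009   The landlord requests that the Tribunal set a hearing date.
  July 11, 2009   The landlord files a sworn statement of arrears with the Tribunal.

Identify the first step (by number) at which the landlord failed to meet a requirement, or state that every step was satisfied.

None — every step was satisfied

Step 1: 34 days after February 12, 2009 (when the violation is discovered) is March 18, 2009; completed February 13, 2009, before the deadline.
Step 2: the earliest permitted date is 8 days after February 13, 2009 (when the written notice is served), i.e. February 21, 2009; February 24, 2009 is on or after that date.
Step 3: 30 days after February 24, 2009 (when the cure demand is delivered) is March 26, 2009; March 25, 2009 is within that limit.
Step 4: 135 days after February 12, 2009 (when the violation is discovered) is June 27, 2009; completed June 10, 2009, before the deadline.
Step 5: the window is 17–119 days after February 13, 2009 (when the written notice is served), so March 2, 2009 through June 12, 2009; June 11, 2009 falls inside that range.
Step 6: 21 days after July 9, 2009 (end of the 28-day objection period, which began when a hearing date is requested on June 11, 2009) is July 30, 2009; completed July 11, 2009, before the deadline.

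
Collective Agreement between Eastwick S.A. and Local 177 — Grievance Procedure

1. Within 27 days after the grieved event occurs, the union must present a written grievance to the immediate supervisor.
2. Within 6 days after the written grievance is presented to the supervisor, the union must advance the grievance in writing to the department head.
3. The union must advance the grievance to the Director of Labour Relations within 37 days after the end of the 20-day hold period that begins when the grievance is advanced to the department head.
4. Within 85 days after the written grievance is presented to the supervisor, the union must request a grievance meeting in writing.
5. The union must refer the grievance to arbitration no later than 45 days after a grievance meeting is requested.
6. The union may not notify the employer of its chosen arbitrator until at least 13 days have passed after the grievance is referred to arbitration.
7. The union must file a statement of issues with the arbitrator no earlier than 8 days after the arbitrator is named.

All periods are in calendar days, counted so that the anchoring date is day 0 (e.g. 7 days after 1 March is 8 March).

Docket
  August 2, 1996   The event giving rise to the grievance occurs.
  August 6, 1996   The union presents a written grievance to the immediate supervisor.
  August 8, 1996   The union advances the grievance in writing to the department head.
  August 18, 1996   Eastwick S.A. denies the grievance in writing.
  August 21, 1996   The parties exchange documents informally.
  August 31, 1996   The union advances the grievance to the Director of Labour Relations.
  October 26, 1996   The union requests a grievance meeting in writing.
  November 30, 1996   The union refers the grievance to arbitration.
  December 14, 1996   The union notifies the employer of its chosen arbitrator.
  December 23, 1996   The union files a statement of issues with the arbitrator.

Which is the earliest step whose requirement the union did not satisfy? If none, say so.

Step 1 — counting 27 days from August 2, 1996 (when the grieved event occurs) gives a deadline of August 29, 1996; August 6, 1996 is within that limit.
Step 2 — counting 6 days from August 6, 1996 (when the written grievance is presented to the supervisor) gives a deadline of August 12, 1996; completed August 8, 1996, before the deadline.
Step 3 — counting 37 days from August 28, 1996 (end of the 20-day hold period, which began when the grievance is advanced to the department head on August 8, 1996) gives a deadline of October 4, 1996; done August 31, 1996 — timely.
Step 4 — counting 85 days from August 6, 1996 (when the written grievance is presented to the supervisor) gives a deadline of October 30, 1996; done October 26, 1996 — timely.
Step 5 — counting 45 days from October 26, 1996 (when a grievance meeting is requested) gives a deadline of December 10, 1996; completed November 30, 1996, before the deadline.
Step 6 — must wait 13 days from November 30, 1996 (when the grievance is referred to arbitration), so not before December 13, 1996; December 14, 1996 is on or after that date.
Step 7 — must wait 8 days from December 14, 1996 (when the arbitrator is named), so not before December 22, 1996; done December 23, 1996, after the minimum wait.

None — every step was satisfied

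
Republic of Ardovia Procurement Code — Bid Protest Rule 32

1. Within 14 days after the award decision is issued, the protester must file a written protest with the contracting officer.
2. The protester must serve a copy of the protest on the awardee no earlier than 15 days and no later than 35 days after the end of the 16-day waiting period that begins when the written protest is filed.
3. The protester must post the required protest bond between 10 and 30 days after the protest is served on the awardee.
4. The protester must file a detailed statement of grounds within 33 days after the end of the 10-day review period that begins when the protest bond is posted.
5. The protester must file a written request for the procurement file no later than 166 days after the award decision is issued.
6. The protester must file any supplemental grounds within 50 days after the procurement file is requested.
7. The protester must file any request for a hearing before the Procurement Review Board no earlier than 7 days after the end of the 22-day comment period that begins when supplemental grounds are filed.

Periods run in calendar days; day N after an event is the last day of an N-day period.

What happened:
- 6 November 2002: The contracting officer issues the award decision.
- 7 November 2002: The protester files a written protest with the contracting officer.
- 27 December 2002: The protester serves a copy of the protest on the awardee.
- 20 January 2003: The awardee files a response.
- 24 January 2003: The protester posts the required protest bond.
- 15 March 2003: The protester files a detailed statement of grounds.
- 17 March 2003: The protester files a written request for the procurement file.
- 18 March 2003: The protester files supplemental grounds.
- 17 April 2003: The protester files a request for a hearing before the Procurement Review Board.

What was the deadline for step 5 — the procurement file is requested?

21 April 2003

Step 5 runs from 6 November 2002, when the award decision is issued. 166 days after 6 November 2002 is 21 April 2003.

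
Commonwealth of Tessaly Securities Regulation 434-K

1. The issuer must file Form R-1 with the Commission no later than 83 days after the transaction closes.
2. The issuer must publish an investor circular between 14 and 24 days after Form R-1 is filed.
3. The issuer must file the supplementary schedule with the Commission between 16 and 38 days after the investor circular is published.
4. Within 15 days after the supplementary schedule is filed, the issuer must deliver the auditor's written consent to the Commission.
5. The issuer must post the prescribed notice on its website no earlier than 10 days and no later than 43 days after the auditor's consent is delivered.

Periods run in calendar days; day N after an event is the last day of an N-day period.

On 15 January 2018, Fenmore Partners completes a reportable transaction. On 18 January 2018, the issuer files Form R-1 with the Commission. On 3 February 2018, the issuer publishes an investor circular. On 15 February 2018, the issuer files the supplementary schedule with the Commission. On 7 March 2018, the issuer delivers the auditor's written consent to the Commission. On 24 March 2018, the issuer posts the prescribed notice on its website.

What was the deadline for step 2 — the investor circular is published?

Step 2 runs from 18 January 2018, when Form R-1 is filed. The window is 14–24 days after 18 January 2018; it closes on 11 February 2018.

11 February 2018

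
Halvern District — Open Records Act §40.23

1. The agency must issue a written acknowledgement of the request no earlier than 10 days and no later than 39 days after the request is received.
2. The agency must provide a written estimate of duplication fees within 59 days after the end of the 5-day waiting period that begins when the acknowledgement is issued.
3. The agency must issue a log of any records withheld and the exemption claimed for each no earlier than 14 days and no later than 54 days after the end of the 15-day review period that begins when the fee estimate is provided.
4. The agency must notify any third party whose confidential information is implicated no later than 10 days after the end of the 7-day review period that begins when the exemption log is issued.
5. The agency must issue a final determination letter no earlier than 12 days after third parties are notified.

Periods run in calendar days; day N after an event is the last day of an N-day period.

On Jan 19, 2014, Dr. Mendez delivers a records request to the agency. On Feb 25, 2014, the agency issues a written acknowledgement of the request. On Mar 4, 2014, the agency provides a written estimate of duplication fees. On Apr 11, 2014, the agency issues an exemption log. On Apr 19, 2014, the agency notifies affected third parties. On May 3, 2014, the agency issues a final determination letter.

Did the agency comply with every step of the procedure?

Yes

(1) the permitted window runs from Jan 19, 2014 + 10 = Jan 29, 2014 to Jan 19, 2014 + 39 = Feb 27, 2014; Feb 25, 2014 falls inside that range.
(2) due by Mar 2, 2014 + 59 days = Apr 30, 2014; Mar 4, 2014 is within that limit.
(3) the permitted window runs from Mar 19, 2014 + 14 = Apr 2, 2014 to Mar 19, 2014 + 54 = May 12, 2014; done Apr 11, 2014 — within the window.
(4) due by Apr 18, 2014 + 10 days = Apr 28, 2014; done Apr 19, 2014 — timely.
(5) permitted from Apr 19, 2014 + 12 days = May 1, 2014 onward; May 3, 2014 is on or after that date.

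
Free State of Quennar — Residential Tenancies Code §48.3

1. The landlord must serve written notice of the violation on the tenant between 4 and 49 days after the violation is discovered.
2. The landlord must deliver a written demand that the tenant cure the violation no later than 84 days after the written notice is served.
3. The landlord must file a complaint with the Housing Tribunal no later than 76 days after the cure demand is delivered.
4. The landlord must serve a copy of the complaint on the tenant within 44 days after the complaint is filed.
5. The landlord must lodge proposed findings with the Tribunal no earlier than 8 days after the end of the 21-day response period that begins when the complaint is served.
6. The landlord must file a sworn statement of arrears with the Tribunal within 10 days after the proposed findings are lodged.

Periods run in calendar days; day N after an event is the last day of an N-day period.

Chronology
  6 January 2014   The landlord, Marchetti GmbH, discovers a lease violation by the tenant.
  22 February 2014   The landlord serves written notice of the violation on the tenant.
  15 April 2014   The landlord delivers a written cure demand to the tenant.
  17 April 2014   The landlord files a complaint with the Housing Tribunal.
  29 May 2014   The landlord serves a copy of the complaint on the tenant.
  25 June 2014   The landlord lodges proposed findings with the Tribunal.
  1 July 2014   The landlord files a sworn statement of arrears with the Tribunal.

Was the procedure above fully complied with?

Step 1: the window is 4–49 days after 6 January 2014 (when the violation is discovered), so 10 January 2014 through 24 February 2014; done 22 February 2014 — within the window.
Step 2: 84 days after 22 February 2014 (when the written notice is served) is 17 May 2014; 15 April 2014 is within that limit.
Step 3: 76 days after 15 April 2014 (when the cure demand is delivered) is 30 June 2014; 17 April 2014 is within that limit.
Step 4: 44 days after 17 April 2014 (when the complaint is filed) is 31 May 2014; done 29 May 2014 — timely.
Step 5: the earliest permitted date is 8 days after 19 June 2014 (end of the 21-day response period, which began when the complaint is served on 29 May 2014), i.e. 27 June 2014; done 25 June 2014 — 2 days too early.

No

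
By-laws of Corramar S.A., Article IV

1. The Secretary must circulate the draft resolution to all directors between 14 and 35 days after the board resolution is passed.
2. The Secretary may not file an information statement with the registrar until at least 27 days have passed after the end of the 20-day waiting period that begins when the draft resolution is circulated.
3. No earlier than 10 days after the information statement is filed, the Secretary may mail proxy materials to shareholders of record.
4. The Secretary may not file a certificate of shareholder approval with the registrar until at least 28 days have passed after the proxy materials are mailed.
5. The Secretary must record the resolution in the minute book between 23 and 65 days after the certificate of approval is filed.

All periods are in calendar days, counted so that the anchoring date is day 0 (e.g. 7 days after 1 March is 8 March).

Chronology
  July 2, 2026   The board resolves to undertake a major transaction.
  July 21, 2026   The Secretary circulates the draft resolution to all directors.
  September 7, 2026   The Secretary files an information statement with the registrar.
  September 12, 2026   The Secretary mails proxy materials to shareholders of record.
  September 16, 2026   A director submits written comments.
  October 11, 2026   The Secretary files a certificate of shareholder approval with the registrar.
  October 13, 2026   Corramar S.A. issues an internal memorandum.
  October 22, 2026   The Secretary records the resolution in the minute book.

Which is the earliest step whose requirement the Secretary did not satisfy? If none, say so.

Step 3

(1) the permitted window runs from July 2, 2026 + 14 = July 16, 2026 to July 2, 2026 + 35 = August 6, 2026; done July 21, 2026, which is between those dates.
(2) permitted from August 10, 2026 + 27 days = September 6, 2026 onward; done September 7, 2026 — permitted.
(3) permitted from September 7, 2026 + 10 days = September 17, 2026 onward; done September 12, 2026 — 5 days too early.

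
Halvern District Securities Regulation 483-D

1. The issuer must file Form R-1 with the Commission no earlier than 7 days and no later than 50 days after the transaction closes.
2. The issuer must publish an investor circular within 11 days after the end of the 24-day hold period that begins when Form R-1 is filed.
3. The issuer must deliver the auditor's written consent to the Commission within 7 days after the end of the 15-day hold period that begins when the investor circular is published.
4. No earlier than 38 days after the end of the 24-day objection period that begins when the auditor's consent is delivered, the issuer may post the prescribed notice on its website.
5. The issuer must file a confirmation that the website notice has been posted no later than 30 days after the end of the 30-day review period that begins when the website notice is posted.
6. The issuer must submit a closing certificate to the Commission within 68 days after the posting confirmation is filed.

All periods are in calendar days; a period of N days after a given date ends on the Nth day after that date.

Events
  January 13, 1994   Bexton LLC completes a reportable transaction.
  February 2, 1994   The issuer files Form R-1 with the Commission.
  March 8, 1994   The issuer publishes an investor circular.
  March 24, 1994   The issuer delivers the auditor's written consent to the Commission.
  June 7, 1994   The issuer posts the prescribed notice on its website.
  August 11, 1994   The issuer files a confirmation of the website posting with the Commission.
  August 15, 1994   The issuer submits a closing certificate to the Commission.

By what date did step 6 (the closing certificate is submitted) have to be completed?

October 18, 1994

Step 6 runs from August 11, 1994, when the posting confirmation is filed. 68 days after August 11, 1994 is October 18, 1994.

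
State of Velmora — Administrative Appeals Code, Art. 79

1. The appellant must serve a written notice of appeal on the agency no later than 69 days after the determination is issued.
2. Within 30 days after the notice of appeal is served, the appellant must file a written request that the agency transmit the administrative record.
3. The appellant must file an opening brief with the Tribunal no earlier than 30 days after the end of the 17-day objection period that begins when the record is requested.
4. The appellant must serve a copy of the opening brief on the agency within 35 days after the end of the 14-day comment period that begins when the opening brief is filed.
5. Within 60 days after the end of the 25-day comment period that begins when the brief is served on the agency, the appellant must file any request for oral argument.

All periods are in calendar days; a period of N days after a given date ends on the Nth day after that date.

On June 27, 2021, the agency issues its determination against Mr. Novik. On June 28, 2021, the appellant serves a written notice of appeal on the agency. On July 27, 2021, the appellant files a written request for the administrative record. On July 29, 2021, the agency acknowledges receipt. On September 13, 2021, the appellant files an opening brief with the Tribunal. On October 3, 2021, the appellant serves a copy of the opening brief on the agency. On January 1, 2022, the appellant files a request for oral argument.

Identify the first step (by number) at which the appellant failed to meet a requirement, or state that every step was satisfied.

(1) due by June 27, 2021 + 69 days = September 4, 2021; completed June 28, 2021, before the deadline.
(2) due by June 28, 2021 + 30 days = July 28, 2021; July 27, 2021 is within that limit.
(3) permitted from August 13, 2021 + 30 days = September 12, 2021 onward; done September 13, 2021 — permitted.
(4) due by September 27, 2021 + 35 days = November 1, 2021; done October 3, 2021 — timely.
(5) due by October 28, 2021 + 60 days = December 27, 2021; done January 1, 2022 — 5 days late.
The procedure was therefore not followed at step 5.

Step 5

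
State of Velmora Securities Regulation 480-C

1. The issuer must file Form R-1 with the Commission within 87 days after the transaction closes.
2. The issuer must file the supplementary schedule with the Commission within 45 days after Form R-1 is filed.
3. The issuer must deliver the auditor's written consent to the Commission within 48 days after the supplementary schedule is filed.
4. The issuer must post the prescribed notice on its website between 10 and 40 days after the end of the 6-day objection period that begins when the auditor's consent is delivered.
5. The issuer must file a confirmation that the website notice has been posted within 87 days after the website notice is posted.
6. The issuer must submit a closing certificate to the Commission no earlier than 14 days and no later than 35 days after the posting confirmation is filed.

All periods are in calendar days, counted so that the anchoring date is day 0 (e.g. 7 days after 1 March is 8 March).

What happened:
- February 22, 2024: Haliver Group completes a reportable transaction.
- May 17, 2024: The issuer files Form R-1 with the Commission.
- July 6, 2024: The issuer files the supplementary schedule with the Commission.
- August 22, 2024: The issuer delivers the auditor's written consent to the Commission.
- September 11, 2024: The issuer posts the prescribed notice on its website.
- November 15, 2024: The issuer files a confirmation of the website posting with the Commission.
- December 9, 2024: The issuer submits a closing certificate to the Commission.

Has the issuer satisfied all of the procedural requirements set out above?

(1) due by February 22, 2024 + 87 days = May 19, 2024; completed May 17, 2024, before the deadline.
(2) due by May 17, 2024 + 45 days = July 1, 2024; done July 6, 2024 — 5 days late.
Later steps need not be reached.

No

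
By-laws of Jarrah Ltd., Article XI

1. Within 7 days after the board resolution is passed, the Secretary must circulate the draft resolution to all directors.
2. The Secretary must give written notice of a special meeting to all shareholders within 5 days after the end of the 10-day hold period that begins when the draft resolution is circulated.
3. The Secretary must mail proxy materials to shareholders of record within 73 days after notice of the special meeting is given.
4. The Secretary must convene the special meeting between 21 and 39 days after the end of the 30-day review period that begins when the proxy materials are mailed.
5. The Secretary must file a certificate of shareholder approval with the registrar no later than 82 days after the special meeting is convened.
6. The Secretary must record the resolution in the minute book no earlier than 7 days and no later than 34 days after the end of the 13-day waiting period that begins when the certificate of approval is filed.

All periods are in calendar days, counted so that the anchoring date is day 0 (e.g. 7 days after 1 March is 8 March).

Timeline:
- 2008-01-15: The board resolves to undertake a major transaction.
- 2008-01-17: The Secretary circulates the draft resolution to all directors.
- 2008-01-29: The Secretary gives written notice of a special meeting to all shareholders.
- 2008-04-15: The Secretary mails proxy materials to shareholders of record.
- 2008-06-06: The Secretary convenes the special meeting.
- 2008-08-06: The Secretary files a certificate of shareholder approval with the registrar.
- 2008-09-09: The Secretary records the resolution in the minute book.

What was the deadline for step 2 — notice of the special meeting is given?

The draft resolution is circulated on 2008-01-17; the 10-day hold period therefore ends 2008-01-27, and step 2 runs from that date. 5 days after 2008-01-27 is 2008-02-01.

2008-02-01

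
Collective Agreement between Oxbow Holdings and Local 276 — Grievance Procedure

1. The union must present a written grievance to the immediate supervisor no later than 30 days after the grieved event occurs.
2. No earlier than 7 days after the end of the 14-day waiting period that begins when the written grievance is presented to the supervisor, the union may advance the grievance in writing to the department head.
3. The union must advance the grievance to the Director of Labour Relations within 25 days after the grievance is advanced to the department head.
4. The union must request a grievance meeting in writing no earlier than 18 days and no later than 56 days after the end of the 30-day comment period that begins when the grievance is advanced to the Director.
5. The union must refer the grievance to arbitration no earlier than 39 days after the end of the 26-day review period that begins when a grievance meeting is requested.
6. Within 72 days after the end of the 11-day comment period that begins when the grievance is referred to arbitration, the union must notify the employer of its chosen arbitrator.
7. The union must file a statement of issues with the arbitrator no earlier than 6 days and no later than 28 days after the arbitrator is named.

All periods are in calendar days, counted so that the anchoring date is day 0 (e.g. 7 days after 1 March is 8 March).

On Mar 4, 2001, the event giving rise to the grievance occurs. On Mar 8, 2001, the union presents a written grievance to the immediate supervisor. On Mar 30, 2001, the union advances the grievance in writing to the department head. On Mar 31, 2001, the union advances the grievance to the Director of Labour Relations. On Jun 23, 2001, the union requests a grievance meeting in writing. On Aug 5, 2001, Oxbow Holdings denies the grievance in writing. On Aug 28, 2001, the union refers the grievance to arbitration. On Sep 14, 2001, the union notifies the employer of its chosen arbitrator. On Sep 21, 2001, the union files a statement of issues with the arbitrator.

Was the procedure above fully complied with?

Step 1 — counting 30 days from Mar 4, 2001 (when the grieved event occurs) gives a deadline of Apr 3, 2001; completed Mar 8, 2001, before the deadline.
Step 2 — must wait 7 days from Mar 22, 2001 (end of the 14-day waiting period, which began when the written grievance is presented to the supervisor on Mar 8, 2001), so not before Mar 29, 2001; done Mar 30, 2001, after the minimum wait.
Step 3 — counting 25 days from Mar 30, 2001 (when the grievance is advanced to the department head) gives a deadline of Apr 24, 2001; done Mar 31, 2001 — timely.
Step 4 — 18 and 56 days from Apr 30, 2001 (end of the 30-day comment period, which began when the grievance is advanced to the Director on Mar 31, 2001) are May 18, 2001 and Jun 25, 2001 respectively; Jun 23, 2001 falls inside that range.
Step 5 — must wait 39 days from Jul 19, 2001 (end of the 26-day review period, which began when a grievance meeting is requested on Jun 23, 2001), so not before Aug 27, 2001; done Aug 28, 2001 — permitted.
Step 6 — counting 72 days from Sep 8, 2001 (end of the 11-day comment period, which began when the grievance is referred to arbitration on Aug 28, 2001) gives a deadline of Nov 19, 2001; completed Sep 14, 2001, before the deadline.
Step 7 — 6 and 28 days from Sep 14, 2001 (when the arbitrator is named) are Sep 20, 2001 and Oct 12, 2001 respectively; done Sep 21, 2001 — within the window.

Yes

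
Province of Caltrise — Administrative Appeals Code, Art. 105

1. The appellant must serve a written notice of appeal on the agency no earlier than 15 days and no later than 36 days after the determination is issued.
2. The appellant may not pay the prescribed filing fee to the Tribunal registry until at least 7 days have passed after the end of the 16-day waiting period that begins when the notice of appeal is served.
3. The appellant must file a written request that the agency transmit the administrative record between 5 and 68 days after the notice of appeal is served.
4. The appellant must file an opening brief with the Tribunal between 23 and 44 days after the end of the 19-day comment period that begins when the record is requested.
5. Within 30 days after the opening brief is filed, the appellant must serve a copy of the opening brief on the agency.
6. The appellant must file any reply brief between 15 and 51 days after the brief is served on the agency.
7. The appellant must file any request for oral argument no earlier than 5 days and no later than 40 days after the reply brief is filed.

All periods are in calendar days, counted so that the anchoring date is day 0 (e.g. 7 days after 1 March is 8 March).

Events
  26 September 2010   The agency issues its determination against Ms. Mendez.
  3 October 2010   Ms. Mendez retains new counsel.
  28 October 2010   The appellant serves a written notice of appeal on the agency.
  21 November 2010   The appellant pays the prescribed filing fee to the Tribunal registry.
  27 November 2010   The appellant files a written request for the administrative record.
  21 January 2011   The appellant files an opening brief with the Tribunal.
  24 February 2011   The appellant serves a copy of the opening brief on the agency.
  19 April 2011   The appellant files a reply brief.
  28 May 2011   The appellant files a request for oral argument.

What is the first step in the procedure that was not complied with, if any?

Step 5

Step 1 — 15 and 36 days from 26 September 2010 (when the determination is issued) are 11 October 2010 and 1 November 2010 respectively; 28 October 2010 falls inside that range.
Step 2 — must wait 7 days from 13 November 2010 (end of the 16-day waiting period, which began when the notice of appeal is served on 28 October 2010), so not before 20 November 2010; 21 November 2010 is on or after that date.
Step 3 — 5 and 68 days from 28 October 2010 (when the notice of appeal is served) are 2 November 2010 and 4 January 2011 respectively; 27 November 2010 falls inside that range.
Step 4 — 23 and 44 days from 16 December 2010 (end of the 19-day comment period, which began when the record is requested on 27 November 2010) are 8 January 2011 and 29 January 2011 respectively; done 21 January 2011, which is between those dates.
Step 5 — counting 30 days from 21 January 2011 (when the opening brief is filed) gives a deadline of 20 February 2011; not done until 24 February 2011, 4 days after the deadline.
The analysis stops there.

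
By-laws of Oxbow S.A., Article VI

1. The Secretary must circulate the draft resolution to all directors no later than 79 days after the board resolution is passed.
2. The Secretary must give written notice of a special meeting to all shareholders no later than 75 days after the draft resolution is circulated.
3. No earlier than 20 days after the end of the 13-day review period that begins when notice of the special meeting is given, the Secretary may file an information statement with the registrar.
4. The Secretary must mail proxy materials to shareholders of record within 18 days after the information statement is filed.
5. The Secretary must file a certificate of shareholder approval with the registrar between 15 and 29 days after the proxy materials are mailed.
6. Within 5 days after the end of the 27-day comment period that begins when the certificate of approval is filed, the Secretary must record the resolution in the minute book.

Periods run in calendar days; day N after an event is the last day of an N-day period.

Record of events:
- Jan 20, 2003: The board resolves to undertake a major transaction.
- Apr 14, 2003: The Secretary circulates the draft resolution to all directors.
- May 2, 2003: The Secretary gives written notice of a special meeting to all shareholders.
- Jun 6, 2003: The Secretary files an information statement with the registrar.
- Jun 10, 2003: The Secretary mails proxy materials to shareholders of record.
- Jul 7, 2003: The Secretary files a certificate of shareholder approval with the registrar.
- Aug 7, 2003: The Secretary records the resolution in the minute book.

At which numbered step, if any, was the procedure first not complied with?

Step 1 — counting 79 days from Jan 20, 2003 (when the board resolution is passed) gives a deadline of Apr 9, 2003; not done until Apr 14, 2003, 5 days after the deadline.

Step 1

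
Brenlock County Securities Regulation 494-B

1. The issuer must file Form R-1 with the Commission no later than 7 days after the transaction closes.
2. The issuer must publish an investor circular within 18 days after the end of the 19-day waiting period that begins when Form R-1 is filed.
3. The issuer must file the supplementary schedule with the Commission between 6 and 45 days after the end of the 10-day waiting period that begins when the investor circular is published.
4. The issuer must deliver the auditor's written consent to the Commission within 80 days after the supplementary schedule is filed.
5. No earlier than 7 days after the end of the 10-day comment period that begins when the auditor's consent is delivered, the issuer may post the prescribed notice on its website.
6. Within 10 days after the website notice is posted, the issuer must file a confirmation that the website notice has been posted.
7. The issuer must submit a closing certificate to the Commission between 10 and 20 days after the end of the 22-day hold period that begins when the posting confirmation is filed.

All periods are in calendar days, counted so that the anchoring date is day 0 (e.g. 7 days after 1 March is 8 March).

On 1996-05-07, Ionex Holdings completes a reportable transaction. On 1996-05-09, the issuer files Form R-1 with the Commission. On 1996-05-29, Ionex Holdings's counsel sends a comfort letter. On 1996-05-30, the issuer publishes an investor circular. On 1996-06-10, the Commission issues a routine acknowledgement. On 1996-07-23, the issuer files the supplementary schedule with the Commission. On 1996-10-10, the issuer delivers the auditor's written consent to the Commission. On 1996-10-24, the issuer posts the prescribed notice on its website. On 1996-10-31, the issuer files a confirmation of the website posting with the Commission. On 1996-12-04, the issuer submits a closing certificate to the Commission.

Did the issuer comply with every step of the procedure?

(1) due by 1996-05-07 + 7 days = 1996-05-14; completed 1996-05-09, before the deadline.
(2) due by 1996-05-28 + 18 days = 1996-06-15; done 1996-05-30 — timely.
(3) the permitted window runs from 1996-06-09 + 6 = 1996-06-15 to 1996-06-09 + 45 = 1996-07-24; done 1996-07-23, which is between those dates.
(4) due by 1996-07-23 + 80 days = 1996-10-11; done 1996-10-10 — timely.
(5) permitted from 1996-10-20 + 7 days = 1996-10-27 onward; done 1996-10-24 — 3 days too early.
That is the first point of non-compliance.

No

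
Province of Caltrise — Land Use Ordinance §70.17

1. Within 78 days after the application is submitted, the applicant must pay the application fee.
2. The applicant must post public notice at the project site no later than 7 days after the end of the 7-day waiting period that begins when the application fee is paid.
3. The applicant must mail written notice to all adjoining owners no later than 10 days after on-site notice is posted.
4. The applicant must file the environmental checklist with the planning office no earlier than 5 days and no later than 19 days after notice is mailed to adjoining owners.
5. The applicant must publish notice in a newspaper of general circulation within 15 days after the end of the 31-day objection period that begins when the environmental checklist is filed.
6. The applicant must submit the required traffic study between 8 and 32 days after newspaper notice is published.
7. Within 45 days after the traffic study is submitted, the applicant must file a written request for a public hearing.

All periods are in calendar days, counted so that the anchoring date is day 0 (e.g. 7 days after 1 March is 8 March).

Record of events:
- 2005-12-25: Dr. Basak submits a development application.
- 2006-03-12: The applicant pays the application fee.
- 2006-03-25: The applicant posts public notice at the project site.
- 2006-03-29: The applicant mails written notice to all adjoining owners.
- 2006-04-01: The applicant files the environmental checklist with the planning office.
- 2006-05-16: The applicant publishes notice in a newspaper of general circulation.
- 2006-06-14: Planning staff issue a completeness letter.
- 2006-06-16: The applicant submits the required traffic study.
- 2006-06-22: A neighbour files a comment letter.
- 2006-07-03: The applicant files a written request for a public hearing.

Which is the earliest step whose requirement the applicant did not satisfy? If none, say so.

Step 4

Step 1: 78 days after 2005-12-25 (when the application is submitted) is 2006-03-13; 2006-03-12 is within that limit.
Step 2: 7 days after 2006-03-19 (end of the 7-day waiting period, which began when the application fee is paid on 2006-03-12) is 2006-03-26; 2006-03-25 is within that limit.
Step 3: 10 days after 2006-03-25 (when on-site notice is posted) is 2006-04-04; completed 2006-03-29, before the deadline.
Step 4: the window is 5–19 days after 2006-03-29 (when notice is mailed to adjoining owners), so 2006-04-03 through 2006-04-17; done 2006-04-01 — 2 days before the window opened.
Later steps need not be reached.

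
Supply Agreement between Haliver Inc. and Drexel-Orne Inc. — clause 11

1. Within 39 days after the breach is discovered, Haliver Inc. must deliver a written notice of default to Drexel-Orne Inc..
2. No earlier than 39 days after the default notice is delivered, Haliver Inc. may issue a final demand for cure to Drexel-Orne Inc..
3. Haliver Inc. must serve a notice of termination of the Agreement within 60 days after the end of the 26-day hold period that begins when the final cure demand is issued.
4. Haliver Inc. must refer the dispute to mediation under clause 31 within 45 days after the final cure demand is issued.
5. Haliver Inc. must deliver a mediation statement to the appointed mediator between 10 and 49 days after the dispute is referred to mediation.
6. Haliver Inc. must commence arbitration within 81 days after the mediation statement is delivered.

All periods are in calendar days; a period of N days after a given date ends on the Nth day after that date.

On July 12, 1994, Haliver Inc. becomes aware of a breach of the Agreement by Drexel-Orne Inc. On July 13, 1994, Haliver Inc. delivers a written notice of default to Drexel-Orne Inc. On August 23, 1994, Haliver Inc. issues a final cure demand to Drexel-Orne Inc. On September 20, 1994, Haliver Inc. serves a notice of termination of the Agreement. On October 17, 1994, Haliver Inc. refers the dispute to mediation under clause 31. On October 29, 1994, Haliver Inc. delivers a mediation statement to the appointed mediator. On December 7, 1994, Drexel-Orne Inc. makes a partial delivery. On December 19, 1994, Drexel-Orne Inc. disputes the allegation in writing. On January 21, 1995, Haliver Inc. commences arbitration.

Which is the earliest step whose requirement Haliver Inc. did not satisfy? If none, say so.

Step 4

(1) due by July 12, 1994 + 39 days = August 20, 1994; completed July 13, 1994, before the deadline.
(2) permitted from July 13, 1994 + 39 days = August 21, 1994 onward; done August 23, 1994, after the minimum wait.
(3) due by September 18, 1994 + 60 days = November 17, 1994; done September 20, 1994 — timely.
(4) due by August 23, 1994 + 45 days = October 7, 1994; October 17, 1994 misses that deadline by 10 days.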